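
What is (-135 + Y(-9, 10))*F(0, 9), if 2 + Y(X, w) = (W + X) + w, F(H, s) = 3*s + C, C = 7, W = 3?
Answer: -4522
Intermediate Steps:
F(H, s) = 7 + 3*s (F(H, s) = 3*s + 7 = 7 + 3*s)
Y(X, w) = 1 + X + w (Y(X, w) = -2 + ((3 + X) + w) = -2 + (3 + X + w) = 1 + X + w)
(-135 + Y(-9, 10))*F(0, 9) = (-135 + (1 - 9 + 10))*(7 + 3*9) = (-135 + 2)*(7 + 27) = -133*34 = -4522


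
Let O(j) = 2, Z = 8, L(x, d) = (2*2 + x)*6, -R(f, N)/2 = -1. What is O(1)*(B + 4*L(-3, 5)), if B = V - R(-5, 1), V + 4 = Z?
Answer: 52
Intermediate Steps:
R(f, N) = 2 (R(f, N) = -2*(-1) = 2)
L(x, d) = 24 + 6*x (L(x, d) = (4 + x)*6 = 24 + 6*x)
V = 4 (V = -4 + 8 = 4)
B = 2 (B = 4 - 1*2 = 4 - 2 = 2)
O(1)*(B + 4*L(-3, 5)) = 2*(2 + 4*(24 + 6*(-3))) = 2*(2 + 4*(24 - 18)) = 2*(2 + 4*6) = 2*(2 + 24) = 2*26 = 52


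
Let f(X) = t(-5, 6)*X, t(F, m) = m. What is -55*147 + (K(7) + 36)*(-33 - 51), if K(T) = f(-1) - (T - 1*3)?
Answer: -10269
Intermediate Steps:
f(X) = 6*X
K(T) = -3 - T (K(T) = 6*(-1) - (T - 1*3) = -6 - (T - 3) = -6 - (-3 + T) = -6 + (3 - T) = -3 - T)
-55*147 + (K(7) + 36)*(-33 - 51) = -55*147 + ((-3 - 1*7) + 36)*(-33 - 51) = -8085 + ((-3 - 7) + 36)*(-84) = -8085 + (-10 + 36)*(-84) = -8085 + 26*(-84) = -8085 - 2184 = -10269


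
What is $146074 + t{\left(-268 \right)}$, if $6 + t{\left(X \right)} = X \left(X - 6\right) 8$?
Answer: $733524$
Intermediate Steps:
$t{\left(X \right)} = -6 + 8 X \left(-6 + X\right)$ ($t{\left(X \right)} = -6 + X \left(X - 6\right) 8 = -6 + X \left(-6 + X\right) 8 = -6 + 8 X \left(-6 + X\right)$)
$146074 + t{\left(-268 \right)} = 146074 - \left(-12858 - 574592\right) = 146074 + \left(-6 + 12864 + 8 \cdot 71824\right) = 146074 + \left(-6 + 12864 + 574592\right) = 146074 + 587450 = 733524$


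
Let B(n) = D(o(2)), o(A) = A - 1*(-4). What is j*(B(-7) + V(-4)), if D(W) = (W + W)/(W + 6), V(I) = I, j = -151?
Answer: 453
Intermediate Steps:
o(A) = 4 + A (o(A) = A + 4 = 4 + A)
D(W) = 2*W/(6 + W) (D(W) = (2*W)/(6 + W) = 2*W/(6 + W))
B(n) = 1 (B(n) = 2*(4 + 2)/(6 + (4 + 2)) = 2*6/(6 + 6) = 2*6/12 = 2*6*(1/12) = 1)
j*(B(-7) + V(-4)) = -151*(1 - 4) = -151*(-3) = 453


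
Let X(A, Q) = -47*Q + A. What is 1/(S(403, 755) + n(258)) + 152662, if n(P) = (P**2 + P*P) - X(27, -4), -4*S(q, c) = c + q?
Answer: 40493137516/265247 ≈ 1.5266e+5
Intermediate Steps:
S(q, c) = -c/4 - q/4 (S(q, c) = -(c + q)/4 = -c/4 - q/4)
X(A, Q) = A - 47*Q
n(P) = -215 + 2*P**2 (n(P) = (P**2 + P*P) - (27 - 47*(-4)) = (P**2 + P**2) - (27 + 188) = 2*P**2 - 1*215 = 2*P**2 - 215 = -215 + 2*P**2)
1/(S(403, 755) + n(258)) + 152662 = 1/((-1/4*755 - 1/4*403) + (-215 + 2*258**2)) + 152662 = 1/((-755/4 - 403/4) + (-215 + 2*66564)) + 152662 = 1/(-579/2 + (-215 + 133128)) + 152662 = 1/(-579/2 + 132913) + 152662 = 1/(265247/2) + 152662 = 2/265247 + 152662 = 40493137516/265247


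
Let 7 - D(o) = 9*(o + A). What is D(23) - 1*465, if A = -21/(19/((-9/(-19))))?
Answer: -238364/361 ≈ -660.29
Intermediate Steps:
A = -189/361 (A = -21/(19/((-9*(-1/19)))) = -21/(19/(9/19)) = -21/(19*(19/9)) = -21/361/9 = -21*9/361 = -189/361 ≈ -0.52355)
D(o) = 4228/361 - 9*o (D(o) = 7 - 9*(o - 189/361) = 7 - 9*(-189/361 + o) = 7 - (-1701/361 + 9*o) = 7 + (1701/361 - 9*o) = 4228/361 - 9*o)
D(23) - 1*465 = (4228/361 - 9*23) - 1*465 = (4228/361 - 207) - 465 = -70499/361 - 465 = -238364/361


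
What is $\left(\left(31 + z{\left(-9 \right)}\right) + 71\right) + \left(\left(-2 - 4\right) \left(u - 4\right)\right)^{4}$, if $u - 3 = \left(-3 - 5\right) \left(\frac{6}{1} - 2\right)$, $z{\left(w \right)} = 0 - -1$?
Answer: $1536953719$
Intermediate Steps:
$z{\left(w \right)} = 1$ ($z{\left(w \right)} = 0 + 1 = 1$)
$u = -29$ ($u = 3 + \left(-3 - 5\right) \left(\frac{6}{1} - 2\right) = 3 - 8 \left(6 \cdot 1 - 2\right) = 3 - 8 \left(6 - 2\right) = 3 - 32 = -29$)
$\left(\left(31 + z{\left(-9 \right)}\right) + 71\right) + \left(\left(-2 - 4\right) \left(u - 4\right)\right)^{4} = \left(\left(31 + 1\right) + 71\right) + \left(\left(-2 - 4\right) \left(-29 - 4\right)\right)^{4} = \left(32 + 71\right) + \left(\left(-6\right) \left(-33\right)\right)^{4} = 103 + 198^{4} = 103 + 1536953616 = 1536953719$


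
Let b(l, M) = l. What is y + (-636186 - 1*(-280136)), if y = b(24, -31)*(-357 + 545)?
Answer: -351538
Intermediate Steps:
y = 4512 (y = 24*(-357 + 545) = 24*188 = 4512)
y + (-636186 - 1*(-280136)) = 4512 + (-636186 - 1*(-280136)) = 4512 + (-636186 + 280136) = 4512 - 356050 = -351538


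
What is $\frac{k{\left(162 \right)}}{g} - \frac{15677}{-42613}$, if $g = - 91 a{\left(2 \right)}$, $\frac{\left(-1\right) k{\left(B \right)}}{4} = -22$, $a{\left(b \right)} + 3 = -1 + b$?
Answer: $\frac{3301579}{3877783} \approx 0.85141$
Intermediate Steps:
$a{\left(b \right)} = -4 + b$ ($a{\left(b \right)} = -3 + \left(-1 + b\right) = -4 + b$)
$k{\left(B \right)} = 88$ ($k{\left(B \right)} = \left(-4\right) \left(-22\right) = 88$)
$g = 182$ ($g = - 91 \left(-4 + 2\right) = \left(-91\right) \left(-2\right) = 182$)
$\frac{k{\left(162 \right)}}{g} - \frac{15677}{-42613} = \frac{88}{182} - \frac{15677}{-42613} = 88 \cdot \frac{1}{182} - - \frac{15677}{42613} = \frac{44}{91} + \frac{15677}{42613} = \frac{3301579}{3877783}$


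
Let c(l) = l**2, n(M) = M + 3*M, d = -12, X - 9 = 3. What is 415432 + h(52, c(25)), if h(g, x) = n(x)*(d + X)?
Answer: 415432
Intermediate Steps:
X = 12 (X = 9 + 3 = 12)
n(M) = 4*M
h(g, x) = 0 (h(g, x) = (4*x)*(-12 + 12) = (4*x)*0 = 0)
415432 + h(52, c(25)) = 415432 + 0 = 415432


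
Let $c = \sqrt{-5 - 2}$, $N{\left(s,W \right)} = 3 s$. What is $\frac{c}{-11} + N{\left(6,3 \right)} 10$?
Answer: $180 - \frac{i \sqrt{7}}{11} \approx 180.0 - 0.24052 i$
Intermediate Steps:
$c = i \sqrt{7}$ ($c = \sqrt{-7} = i \sqrt{7} \approx 2.6458 i$)
$\frac{c}{-11} + N{\left(6,3 \right)} 10 = \frac{i \sqrt{7}}{-11} + 3 \cdot 6 \cdot 10 = i \sqrt{7} \left(- \frac{1}{11}\right) + 18 \cdot 10 = - \frac{i \sqrt{7}}{11} + 180 = 180 - \frac{i \sqrt{7}}{11}$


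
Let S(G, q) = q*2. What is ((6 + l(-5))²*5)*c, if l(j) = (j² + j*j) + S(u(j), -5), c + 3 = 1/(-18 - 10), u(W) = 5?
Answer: -224825/7 ≈ -32118.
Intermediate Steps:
S(G, q) = 2*q
c = -85/28 (c = -3 + 1/(-18 - 10) = -3 + 1/(-28) = -3 - 1/28 = -85/28 ≈ -3.0357)
l(j) = -10 + 2*j² (l(j) = (j² + j*j) + 2*(-5) = (j² + j²) - 10 = 2*j² - 10 = -10 + 2*j²)
((6 + l(-5))²*5)*c = ((6 + (-10 + 2*(-5)²))²*5)*(-85/28) = ((6 + (-10 + 2*25))²*5)*(-85/28) = ((6 + (-10 + 50))²*5)*(-85/28) = ((6 + 40)²*5)*(-85/28) = (46²*5)*(-85/28) = (2116*5)*(-85/28) = 10580*(-85/28) = -224825/7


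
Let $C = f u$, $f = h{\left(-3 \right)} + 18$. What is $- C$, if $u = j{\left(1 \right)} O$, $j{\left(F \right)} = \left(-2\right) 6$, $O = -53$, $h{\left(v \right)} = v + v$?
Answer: $-7632$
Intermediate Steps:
$h{\left(v \right)} = 2 v$
$j{\left(F \right)} = -12$
$u = 636$ ($u = \left(-12\right) \left(-53\right) = 636$)
$f = 12$ ($f = 2 \left(-3\right) + 18 = -6 + 18 = 12$)
$C = 7632$ ($C = 12 \cdot 636 = 7632$)
$- C = \left(-1\right) 7632 = -7632$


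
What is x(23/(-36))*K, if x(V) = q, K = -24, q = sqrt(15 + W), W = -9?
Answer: -24*sqrt(6) ≈ -58.788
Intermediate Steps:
q = sqrt(6) (q = sqrt(15 - 9) = sqrt(6) ≈ 2.4495)
x(V) = sqrt(6)
x(23/(-36))*K = sqrt(6)*(-24) = -24*sqrt(6)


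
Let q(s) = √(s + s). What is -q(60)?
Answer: -2*√30 ≈ -10.954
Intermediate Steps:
q(s) = √2*√s (q(s) = √(2*s) = √2*√s)
-q(60) = -√2*√60 = -√2*2*√15 = -2*√30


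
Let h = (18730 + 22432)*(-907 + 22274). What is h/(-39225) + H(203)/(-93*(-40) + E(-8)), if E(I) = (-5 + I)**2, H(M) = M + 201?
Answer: -3420392530706/152546025 ≈ -22422.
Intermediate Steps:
H(M) = 201 + M
h = 879508454 (h = 41162*21367 = 879508454)
h/(-39225) + H(203)/(-93*(-40) + E(-8)) = 879508454/(-39225) + (201 + 203)/(-93*(-40) + (-5 - 8)**2) = 879508454*(-1/39225) + 404/(3720 + (-13)**2) = -879508454/39225 + 404/(3720 + 169) = -879508454/39225 + 404/3889 = -3420392530706/152546025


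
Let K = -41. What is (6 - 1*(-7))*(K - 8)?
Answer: -637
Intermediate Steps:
(6 - 1*(-7))*(K - 8) = (6 - 1*(-7))*(-41 - 8) = (6 + 7)*(-49) = 13*(-49) = -637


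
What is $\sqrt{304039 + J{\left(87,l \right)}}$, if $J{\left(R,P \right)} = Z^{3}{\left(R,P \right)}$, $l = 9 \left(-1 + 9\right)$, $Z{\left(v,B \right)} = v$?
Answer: $\sqrt{962542} \approx 981.09$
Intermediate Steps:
$l = 72$ ($l = 9 \cdot 8 = 72$)
$J{\left(R,P \right)} = R^{3}$
$\sqrt{304039 + J{\left(87,l \right)}} = \sqrt{304039 + 87^{3}} = \sqrt{304039 + 658503} = \sqrt{962542}$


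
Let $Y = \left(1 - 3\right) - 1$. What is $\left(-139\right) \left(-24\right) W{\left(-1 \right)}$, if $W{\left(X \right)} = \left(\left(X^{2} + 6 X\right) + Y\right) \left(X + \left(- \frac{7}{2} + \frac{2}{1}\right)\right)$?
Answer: $66720$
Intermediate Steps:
$Y = -3$ ($Y = -2 - 1 = -3$)
$W{\left(X \right)} = \left(- \frac{3}{2} + X\right) \left(-3 + X^{2} + 6 X\right)$ ($W{\left(X \right)} = \left(\left(X^{2} + 6 X\right) - 3\right) \left(X + \left(- \frac{7}{2} + \frac{2}{1}\right)\right) = \left(-3 + X^{2} + 6 X\right) \left(X + \left(\left(-7\right) \frac{1}{2} + 2 \cdot 1\right)\right) = \left(-3 + X^{2} + 6 X\right) \left(X + \left(- \frac{7}{2} + 2\right)\right) = \left(-3 + X^{2} + 6 X\right) \left(X - \frac{3}{2}\right) = \left(-3 + X^{2} + 6 X\right) \left(- \frac{3}{2} + X\right) = \left(- \frac{3}{2} + X\right) \left(-3 + X^{2} + 6 X\right)$)
$\left(-139\right) \left(-24\right) W{\left(-1 \right)} = \left(-139\right) \left(-24\right) \left(\frac{9}{2} + \left(-1\right)^{3} - -12 + \frac{9 \left(-1\right)^{2}}{2}\right) = 3336 \left(\frac{9}{2} - 1 + 12 + \frac{9}{2} \cdot 1\right) = 3336 \left(\frac{9}{2} - 1 + 12 + \frac{9}{2}\right) = 3336 \cdot 20 = 66720$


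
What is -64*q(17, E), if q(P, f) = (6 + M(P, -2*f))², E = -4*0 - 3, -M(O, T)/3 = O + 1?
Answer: -147456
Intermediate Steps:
M(O, T) = -3 - 3*O (M(O, T) = -3*(O + 1) = -3*(1 + O) = -3 - 3*O)
E = -3 (E = 0 - 3 = -3)
q(P, f) = (3 - 3*P)² (q(P, f) = (6 + (-3 - 3*P))² = (3 - 3*P)²)
-64*q(17, E) = -576*(-1 + 17)² = -576*16² = -576*256 = -64*2304 = -147456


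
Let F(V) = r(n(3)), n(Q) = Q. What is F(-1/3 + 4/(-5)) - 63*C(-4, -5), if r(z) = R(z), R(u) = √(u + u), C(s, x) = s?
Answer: 252 + √6 ≈ 254.45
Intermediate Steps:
R(u) = √2*√u (R(u) = √(2*u) = √2*√u)
r(z) = √2*√z
F(V) = √6 (F(V) = √2*√3 = √6)
F(-1/3 + 4/(-5)) - 63*C(-4, -5) = √6 - 63*(-4) = √6 + 252 = 252 + √6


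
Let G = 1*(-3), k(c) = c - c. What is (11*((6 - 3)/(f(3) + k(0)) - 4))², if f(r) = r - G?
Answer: 5929/4 ≈ 1482.3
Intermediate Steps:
k(c) = 0
G = -3
f(r) = 3 + r (f(r) = r - 1*(-3) = r + 3 = 3 + r)
(11*((6 - 3)/(f(3) + k(0)) - 4))² = (11*((6 - 3)/((3 + 3) + 0) - 4))² = (11*(3/(6 + 0) - 4))² = (11*(3/6 - 4))² = (11*(3*(⅙) - 4))² = (11*(½ - 4))² = (11*(-7/2))² = (-77/2)² = 5929/4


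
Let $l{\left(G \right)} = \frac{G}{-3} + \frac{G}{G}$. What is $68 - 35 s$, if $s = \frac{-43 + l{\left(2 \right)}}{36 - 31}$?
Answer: $\frac{1100}{3} \approx 366.67$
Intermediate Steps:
$l{\left(G \right)} = 1 - \frac{G}{3}$ ($l{\left(G \right)} = G \left(- \frac{1}{3}\right) + 1 = - \frac{G}{3} + 1 = 1 - \frac{G}{3}$)
$s = - \frac{128}{15}$ ($s = \frac{-43 + \left(1 - \frac{2}{3}\right)}{36 - 31} = \frac{-43 + \left(1 - \frac{2}{3}\right)}{5} = \left(-43 + \frac{1}{3}\right) \frac{1}{5} = \left(- \frac{128}{3}\right) \frac{1}{5} = - \frac{128}{15} \approx -8.5333$)
$68 - 35 s = 68 - - \frac{896}{3} = 68 + \frac{896}{3} = \frac{1100}{3}$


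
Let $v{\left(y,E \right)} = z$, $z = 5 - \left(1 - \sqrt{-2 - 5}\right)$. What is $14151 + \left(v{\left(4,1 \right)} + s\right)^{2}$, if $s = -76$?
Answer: $19328 - 144 i \sqrt{7} \approx 19328.0 - 380.99 i$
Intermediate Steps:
$z = 4 + i \sqrt{7}$ ($z = 5 - \left(1 - \sqrt{-7}\right) = 5 - \left(1 - i \sqrt{7}\right) = 4 + i \sqrt{7} \approx 4.0 + 2.6458 i$)
$v{\left(y,E \right)} = 4 + i \sqrt{7}$
$14151 + \left(v{\left(4,1 \right)} + s\right)^{2} = 14151 + \left(\left(4 + i \sqrt{7}\right) - 76\right)^{2} = 14151 + \left(-72 + i \sqrt{7}\right)^{2}$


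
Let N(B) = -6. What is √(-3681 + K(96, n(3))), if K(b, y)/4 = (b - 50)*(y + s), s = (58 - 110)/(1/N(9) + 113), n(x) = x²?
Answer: I*√966981441/677 ≈ 45.933*I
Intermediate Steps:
s = -312/677 (s = (58 - 110)/(1/(-6) + 113) = -52/(-⅙ + 113) = -52/677/6 = -52*6/677 = -312/677 ≈ -0.46086)
K(b, y) = 4*(-50 + b)*(-312/677 + y) (K(b, y) = 4*((b - 50)*(y - 312/677)) = 4*((-50 + b)*(-312/677 + y)) = 4*(-50 + b)*(-312/677 + y))
√(-3681 + K(96, n(3))) = √(-3681 + (62400/677 - 200*3² - 1248/677*96 + 4*96*3²)) = √(-3681 + (62400/677 - 200*9 - 119808/677 + 4*96*9)) = √(-3681 + (62400/677 - 1800 - 119808/677 + 3456)) = √(-3681 + 1063704/677) = √(-1428333/677) = I*√966981441/677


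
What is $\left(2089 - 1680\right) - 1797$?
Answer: $-1388$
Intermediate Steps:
$\left(2089 - 1680\right) - 1797 = 409 - 1797 = -1388$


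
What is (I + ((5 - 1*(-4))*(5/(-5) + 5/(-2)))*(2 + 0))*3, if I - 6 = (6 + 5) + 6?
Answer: -120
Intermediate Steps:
I = 23 (I = 6 + ((6 + 5) + 6) = 6 + (11 + 6) = 6 + 17 = 23)
(I + ((5 - 1*(-4))*(5/(-5) + 5/(-2)))*(2 + 0))*3 = (23 + ((5 - 1*(-4))*(5/(-5) + 5/(-2)))*(2 + 0))*3 = (23 + ((5 + 4)*(5*(-⅕) + 5*(-½)))*2)*3 = (23 + (9*(-1 - 5/2))*2)*3 = (23 + (9*(-7/2))*2)*3 = (23 - 63/2*2)*3 = (23 - 63)*3 = -40*3 = -120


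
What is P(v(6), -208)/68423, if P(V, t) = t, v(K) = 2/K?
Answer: -208/68423 ≈ -0.0030399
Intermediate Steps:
P(v(6), -208)/68423 = -208/68423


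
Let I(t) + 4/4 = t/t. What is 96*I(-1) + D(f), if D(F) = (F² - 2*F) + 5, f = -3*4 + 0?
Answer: 173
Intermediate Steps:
f = -12 (f = -12 + 0 = -12)
I(t) = 0 (I(t) = -1 + t/t = -1 + 1 = 0)
D(F) = 5 + F² - 2*F
96*I(-1) + D(f) = 96*0 + (5 + (-12)² - 2*(-12)) = 0 + (5 + 144 + 24) = 0 + 173 = 173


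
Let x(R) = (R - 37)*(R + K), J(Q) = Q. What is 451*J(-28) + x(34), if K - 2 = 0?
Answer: -12736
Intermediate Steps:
K = 2 (K = 2 + 0 = 2)
x(R) = (-37 + R)*(2 + R) (x(R) = (R - 37)*(R + 2) = (-37 + R)*(2 + R))
451*J(-28) + x(34) = 451*(-28) + (-74 + 34**2 - 35*34) = -12628 + (-74 + 1156 - 1190) = -12628 - 108 = -12736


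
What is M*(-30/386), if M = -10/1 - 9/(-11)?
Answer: 1515/2123 ≈ 0.71361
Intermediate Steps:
M = -101/11 (M = -10*1 - 9*(-1/11) = -10 + 9/11 = -101/11 ≈ -9.1818)
M*(-30/386) = -(-3030)/(11*386) = -101/11*(-15/193) = 1515/2123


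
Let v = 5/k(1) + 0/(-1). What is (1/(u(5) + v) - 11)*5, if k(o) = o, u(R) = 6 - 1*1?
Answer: -109/2 ≈ -54.500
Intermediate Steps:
u(R) = 5 (u(R) = 6 - 1 = 5)
v = 5 (v = 5/1 + 0/(-1) = 5*1 + 0*(-1) = 5 + 0 = 5)
(1/(u(5) + v) - 11)*5 = (1/(5 + 5) - 11)*5 = (1/10 - 11)*5 = (⅒ - 11)*5 = -109/10*5 = -109/2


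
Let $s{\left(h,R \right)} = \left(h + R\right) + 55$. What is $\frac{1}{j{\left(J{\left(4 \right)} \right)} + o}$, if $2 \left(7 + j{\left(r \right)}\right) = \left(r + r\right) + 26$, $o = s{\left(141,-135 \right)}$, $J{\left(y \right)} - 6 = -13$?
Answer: $\frac{1}{60} \approx 0.016667$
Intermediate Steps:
$J{\left(y \right)} = -7$ ($J{\left(y \right)} = 6 - 13 = -7$)
$s{\left(h,R \right)} = 55 + R + h$ ($s{\left(h,R \right)} = \left(R + h\right) + 55 = 55 + R + h$)
$o = 61$ ($o = 55 - 135 + 141 = 61$)
$j{\left(r \right)} = 6 + r$ ($j{\left(r \right)} = -7 + \frac{\left(r + r\right) + 26}{2} = -7 + \frac{2 r + 26}{2} = -7 + \frac{26 + 2 r}{2} = -7 + \left(13 + r\right) = 6 + r$)
$\frac{1}{j{\left(J{\left(4 \right)} \right)} + o} = \frac{1}{\left(6 - 7\right) + 61} = \frac{1}{-1 + 61} = \frac{1}{60}$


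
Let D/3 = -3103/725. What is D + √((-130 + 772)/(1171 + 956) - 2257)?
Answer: -321/25 + I*√1134399291/709 ≈ -12.84 + 47.505*I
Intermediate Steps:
D = -321/25 (D = 3*(-3103/725) = 3*(-3103*1/725) = 3*(-107/25) = -321/25 ≈ -12.840)
D + √((-130 + 772)/(1171 + 956) - 2257) = -321/25 + √((-130 + 772)/(1171 + 956) - 2257) = -321/25 + √(642/2127 - 2257) = -321/25 + √(642*(1/2127) - 2257) = -321/25 + √(214/709 - 2257) = -321/25 + √(-1599999/709) = -321/25 + I*√1134399291/709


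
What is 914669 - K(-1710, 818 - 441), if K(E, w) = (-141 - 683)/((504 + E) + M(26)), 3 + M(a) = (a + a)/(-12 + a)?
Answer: 7717056585/8437 ≈ 9.1467e+5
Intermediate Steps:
M(a) = -3 + 2*a/(-12 + a) (M(a) = -3 + (a + a)/(-12 + a) = -3 + (2*a)/(-12 + a) = -3 + 2*a/(-12 + a))
K(E, w) = -824/(3533/7 + E) (K(E, w) = (-141 - 683)/((504 + E) + (36 - 1*26)/(-12 + 26)) = -824/((504 + E) + (36 - 26)/14) = -824/((504 + E) + (1/14)*10) = -824/((504 + E) + 5/7) = -824/(3533/7 + E))
914669 - K(-1710, 818 - 441) = 914669 - (-5768)/(3533 + 7*(-1710)) = 914669 - (-5768)/(3533 - 11970) = 914669 - (-5768)/(-8437) = 914669 - (-5768)*(-1)/8437 = 914669 - 1*5768/8437 = 914669 - 5768/8437 = 7717056585/8437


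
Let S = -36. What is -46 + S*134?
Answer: -4870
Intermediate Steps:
-46 + S*134 = -46 - 36*134 = -46 - 4824 = -4870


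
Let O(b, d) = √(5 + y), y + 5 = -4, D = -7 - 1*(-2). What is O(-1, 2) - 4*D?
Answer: 20 + 2*I ≈ 20.0 + 2.0*I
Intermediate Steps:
D = -5 (D = -7 + 2 = -5)
y = -9 (y = -5 - 4 = -9)
O(b, d) = 2*I (O(b, d) = √(5 - 9) = √(-4) = 2*I)
O(-1, 2) - 4*D = 2*I - 4*(-5) = 2*I + 20 = 20 + 2*I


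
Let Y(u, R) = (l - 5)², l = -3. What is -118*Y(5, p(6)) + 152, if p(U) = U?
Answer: -7400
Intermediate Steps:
Y(u, R) = 64 (Y(u, R) = (-3 - 5)² = (-8)² = 64)
-118*Y(5, p(6)) + 152 = -118*64 + 152 = -7552 + 152 = -7400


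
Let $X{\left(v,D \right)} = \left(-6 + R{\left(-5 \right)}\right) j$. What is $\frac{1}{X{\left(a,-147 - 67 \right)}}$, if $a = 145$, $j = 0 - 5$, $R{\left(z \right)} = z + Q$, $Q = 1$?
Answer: $\frac{1}{50} \approx 0.02$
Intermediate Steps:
$R{\left(z \right)} = 1 + z$ ($R{\left(z \right)} = z + 1 = 1 + z$)
$j = -5$ ($j = 0 - 5 = -5$)
$X{\left(v,D \right)} = 50$ ($X{\left(v,D \right)} = \left(-6 + \left(1 - 5\right)\right) \left(-5\right) = \left(-6 - 4\right) \left(-5\right) = \left(-10\right) \left(-5\right) = 50$)
$\frac{1}{X{\left(a,-147 - 67 \right)}} = \frac{1}{50}$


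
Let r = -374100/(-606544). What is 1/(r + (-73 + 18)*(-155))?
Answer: 151636/1292790425 ≈ 0.00011729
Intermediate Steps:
r = 93525/151636 (r = -374100*(-1/606544) = 93525/151636 ≈ 0.61677)
1/(r + (-73 + 18)*(-155)) = 1/(93525/151636 + (-73 + 18)*(-155)) = 1/(93525/151636 - 55*(-155)) = 1/(93525/151636 + 8525) = 1/(1292790425/151636) = 151636/1292790425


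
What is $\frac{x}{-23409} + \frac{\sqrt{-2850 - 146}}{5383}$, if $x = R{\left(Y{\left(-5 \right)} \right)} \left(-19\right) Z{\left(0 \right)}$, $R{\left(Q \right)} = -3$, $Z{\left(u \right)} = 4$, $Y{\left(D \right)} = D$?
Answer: $- \frac{76}{7803} + \frac{2 i \sqrt{749}}{5383} \approx -0.0097398 + 0.010168 i$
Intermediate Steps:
$x = 228$ ($x = \left(-3\right) \left(-19\right) 4 = 57 \cdot 4 = 228$)
$\frac{x}{-23409} + \frac{\sqrt{-2850 - 146}}{5383} = \frac{228}{-23409} + \frac{\sqrt{-2850 - 146}}{5383} = 228 \left(- \frac{1}{23409}\right) + \sqrt{-2996} \cdot \frac{1}{5383} = - \frac{76}{7803} + 2 i \sqrt{749} \cdot \frac{1}{5383} = - \frac{76}{7803} + \frac{2 i \sqrt{749}}{5383}$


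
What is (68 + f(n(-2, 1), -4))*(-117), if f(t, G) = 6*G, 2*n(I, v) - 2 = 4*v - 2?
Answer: -5148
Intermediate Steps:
n(I, v) = 2*v (n(I, v) = 1 + (4*v - 2)/2 = 1 + (-2 + 4*v)/2 = 1 + (-1 + 2*v) = 2*v)
(68 + f(n(-2, 1), -4))*(-117) = (68 + 6*(-4))*(-117) = (68 - 24)*(-117) = 44*(-117) = -5148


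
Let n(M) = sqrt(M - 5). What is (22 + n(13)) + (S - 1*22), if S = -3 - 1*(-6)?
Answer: 3 + 2*sqrt(2) ≈ 5.8284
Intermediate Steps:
S = 3 (S = -3 + 6 = 3)
n(M) = sqrt(-5 + M)
(22 + n(13)) + (S - 1*22) = (22 + sqrt(-5 + 13)) + (3 - 1*22) = (22 + sqrt(8)) + (3 - 22) = (22 + 2*sqrt(2)) - 19 = 3 + 2*sqrt(2)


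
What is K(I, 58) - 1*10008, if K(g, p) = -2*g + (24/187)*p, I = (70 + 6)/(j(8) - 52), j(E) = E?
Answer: -1869458/187 ≈ -9997.1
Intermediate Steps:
I = -19/11 (I = (70 + 6)/(8 - 52) = 76/(-44) = 76*(-1/44) = -19/11 ≈ -1.7273)
K(g, p) = -2*g + 24*p/187 (K(g, p) = -2*g + (24*(1/187))*p = -2*g + 24*p/187)
K(I, 58) - 1*10008 = (-2*(-19/11) + (24/187)*58) - 1*10008 = (38/11 + 1392/187) - 10008 = 2038/187 - 10008 = -1869458/187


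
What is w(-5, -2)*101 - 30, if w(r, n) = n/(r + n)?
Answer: -8/7 ≈ -1.1429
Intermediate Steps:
w(r, n) = n/(n + r)
w(-5, -2)*101 - 30 = -2/(-2 - 5)*101 - 30 = -2/(-7)*101 - 30 = -2*(-1/7)*101 - 30 = (2/7)*101 - 30 = 202/7 - 30 = -8/7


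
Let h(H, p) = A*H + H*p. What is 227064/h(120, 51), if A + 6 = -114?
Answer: -9461/345 ≈ -27.423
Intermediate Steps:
A = -120 (A = -6 - 114 = -120)
h(H, p) = -120*H + H*p
227064/h(120, 51) = 227064/((120*(-120 + 51))) = 227064/((120*(-69))) = 227064/(-8280) = 227064*(-1/8280) = -9461/345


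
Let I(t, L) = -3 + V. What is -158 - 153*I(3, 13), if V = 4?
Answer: -311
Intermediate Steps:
I(t, L) = 1 (I(t, L) = -3 + 4 = 1)
-158 - 153*I(3, 13) = -158 - 153*1 = -158 - 153 = -311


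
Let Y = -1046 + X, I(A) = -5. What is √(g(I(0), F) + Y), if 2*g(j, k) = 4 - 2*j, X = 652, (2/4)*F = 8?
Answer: 3*I*√43 ≈ 19.672*I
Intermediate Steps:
F = 16 (F = 2*8 = 16)
g(j, k) = 2 - j (g(j, k) = (4 - 2*j)/2 = 2 - j)
Y = -394 (Y = -1046 + 652 = -394)
√(g(I(0), F) + Y) = √((2 - 1*(-5)) - 394) = √((2 + 5) - 394) = √(7 - 394) = √(-387) = 3*I*√43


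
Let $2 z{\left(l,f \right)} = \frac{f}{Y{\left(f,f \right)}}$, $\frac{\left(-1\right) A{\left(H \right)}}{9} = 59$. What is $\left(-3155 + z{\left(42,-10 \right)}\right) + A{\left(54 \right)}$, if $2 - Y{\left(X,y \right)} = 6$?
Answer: $- \frac{14739}{4} \approx -3684.8$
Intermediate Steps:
$Y{\left(X,y \right)} = -4$ ($Y{\left(X,y \right)} = 2 - 6 = -4$)
$A{\left(H \right)} = -531$ ($A{\left(H \right)} = \left(-9\right) 59 = -531$)
$z{\left(l,f \right)} = - \frac{f}{8}$ ($z{\left(l,f \right)} = \frac{f \frac{1}{-4}}{2} = \frac{f \left(- \frac{1}{4}\right)}{2} = \frac{\left(- \frac{1}{4}\right) f}{2} = - \frac{f}{8}$)
$\left(-3155 + z{\left(42,-10 \right)}\right) + A{\left(54 \right)} = \left(-3155 - - \frac{5}{4}\right) - 531 = \left(-3155 + \frac{5}{4}\right) - 531 = - \frac{12615}{4} - 531 = - \frac{14739}{4}$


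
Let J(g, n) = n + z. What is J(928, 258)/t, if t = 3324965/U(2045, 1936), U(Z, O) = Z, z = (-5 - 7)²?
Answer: 164418/664993 ≈ 0.24725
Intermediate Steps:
z = 144 (z = (-12)² = 144)
J(g, n) = 144 + n (J(g, n) = n + 144 = 144 + n)
t = 664993/409 (t = 3324965/2045 = 3324965*(1/2045) = 664993/409 ≈ 1625.9)
J(928, 258)/t = (144 + 258)/(664993/409) = 402*(409/664993) = 164418/664993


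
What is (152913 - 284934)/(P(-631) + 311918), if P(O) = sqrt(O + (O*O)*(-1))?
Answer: -2287762571/5405179862 + 14669*I*sqrt(99698)/5405179862 ≈ -0.42325 + 0.00085691*I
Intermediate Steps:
P(O) = sqrt(O - O**2) (P(O) = sqrt(O + O**2*(-1)) = sqrt(O - O**2))
(152913 - 284934)/(P(-631) + 311918) = (152913 - 284934)/(sqrt(-631*(1 - 1*(-631))) + 311918) = -132021/(sqrt(-631*(1 + 631)) + 311918) = -132021/(sqrt(-631*632) + 311918) = -132021/(sqrt(-398792) + 311918) = -132021/(2*I*sqrt(99698) + 311918) = -132021/(311918 + 2*I*sqrt(99698))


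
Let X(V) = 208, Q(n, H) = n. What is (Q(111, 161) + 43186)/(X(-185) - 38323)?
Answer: -43297/38115 ≈ -1.1360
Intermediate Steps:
(Q(111, 161) + 43186)/(X(-185) - 38323) = (111 + 43186)/(208 - 38323) = 43297/(-38115) = 43297*(-1/38115) = -43297/38115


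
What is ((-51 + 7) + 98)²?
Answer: 2916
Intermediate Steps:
((-51 + 7) + 98)² = (-44 + 98)² = 54² = 2916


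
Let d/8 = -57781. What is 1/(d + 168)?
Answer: -1/462080 ≈ -2.1641e-6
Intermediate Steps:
d = -462248 (d = 8*(-57781) = -462248)
1/(d + 168) = 1/(-462248 + 168) = 1/(-462080) = -1/462080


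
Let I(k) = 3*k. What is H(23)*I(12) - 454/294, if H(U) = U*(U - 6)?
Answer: 2068945/147 ≈ 14074.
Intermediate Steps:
H(U) = U*(-6 + U)
H(23)*I(12) - 454/294 = (23*(-6 + 23))*(3*12) - 454/294 = (23*17)*36 - 454*1/294 = 391*36 - 227/147 = 14076 - 227/147 = 2068945/147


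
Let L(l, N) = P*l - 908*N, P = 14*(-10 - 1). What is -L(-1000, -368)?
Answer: -488144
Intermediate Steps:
P = -154 (P = 14*(-11) = -154)
L(l, N) = -908*N - 154*l (L(l, N) = -154*l - 908*N = -908*N - 154*l)
-L(-1000, -368) = -(-908*(-368) - 154*(-1000)) = -(334144 + 154000) = -1*488144 = -488144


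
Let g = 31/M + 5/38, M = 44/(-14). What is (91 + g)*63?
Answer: 1070055/209 ≈ 5119.9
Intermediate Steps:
M = -22/7 (M = 44*(-1/14) = -22/7 ≈ -3.1429)
g = -2034/209 (g = 31/(-22/7) + 5/38 = 31*(-7/22) + 5*(1/38) = -217/22 + 5/38 = -2034/209 ≈ -9.7321)
(91 + g)*63 = (91 - 2034/209)*63 = (16985/209)*63 = 1070055/209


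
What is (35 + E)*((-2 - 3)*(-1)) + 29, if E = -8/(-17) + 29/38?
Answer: 135769/646 ≈ 210.17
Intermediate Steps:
E = 797/646 (E = -8*(-1/17) + 29*(1/38) = 8/17 + 29/38 = 797/646 ≈ 1.2337)
(35 + E)*((-2 - 3)*(-1)) + 29 = (35 + 797/646)*((-2 - 3)*(-1)) + 29 = 23407*(-5*(-1))/646 + 29 = (23407/646)*5 + 29 = 117035/646 + 29 = 135769/646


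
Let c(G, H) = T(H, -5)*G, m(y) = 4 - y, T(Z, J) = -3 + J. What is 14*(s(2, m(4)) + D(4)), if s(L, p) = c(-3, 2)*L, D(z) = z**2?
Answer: 896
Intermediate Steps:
c(G, H) = -8*G (c(G, H) = (-3 - 5)*G = -8*G)
s(L, p) = 24*L (s(L, p) = (-8*(-3))*L = 24*L)
14*(s(2, m(4)) + D(4)) = 14*(24*2 + 4**2) = 14*(48 + 16) = 14*64 = 896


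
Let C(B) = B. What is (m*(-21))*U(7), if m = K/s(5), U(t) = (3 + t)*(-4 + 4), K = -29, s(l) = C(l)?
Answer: 0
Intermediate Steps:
s(l) = l
U(t) = 0 (U(t) = (3 + t)*0 = 0)
m = -29/5 ≈ -5.8000
(m*(-21))*U(7) = -29/5*(-21)*0 = (609/5)*0 = 0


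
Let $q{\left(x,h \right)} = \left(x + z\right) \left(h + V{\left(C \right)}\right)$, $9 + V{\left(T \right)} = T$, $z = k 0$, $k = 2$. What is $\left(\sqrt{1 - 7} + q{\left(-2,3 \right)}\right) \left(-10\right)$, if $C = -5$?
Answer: $-220 - 10 i \sqrt{6} \approx -220.0 - 24.495 i$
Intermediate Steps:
$z = 0$ ($z = 2 \cdot 0 = 0$)
$V{\left(T \right)} = -9 + T$
$q{\left(x,h \right)} = x \left(-14 + h\right)$ ($q{\left(x,h \right)} = \left(x + 0\right) \left(h - 14\right) = x \left(h - 14\right) = x \left(-14 + h\right)$)
$\left(\sqrt{1 - 7} + q{\left(-2,3 \right)}\right) \left(-10\right) = \left(\sqrt{1 - 7} - 2 \left(-14 + 3\right)\right) \left(-10\right) = \left(\sqrt{-6} - -22\right) \left(-10\right) = \left(i \sqrt{6} + 22\right) \left(-10\right) = \left(22 + i \sqrt{6}\right) \left(-10\right) = -220 - 10 i \sqrt{6}$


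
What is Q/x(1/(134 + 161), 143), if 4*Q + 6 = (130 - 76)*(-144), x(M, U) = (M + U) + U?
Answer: -1147845/168742 ≈ -6.8024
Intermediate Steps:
x(M, U) = M + 2*U
Q = -3891/2 (Q = -3/2 + ((130 - 76)*(-144))/4 = -3/2 + (54*(-144))/4 = -3/2 + (1/4)*(-7776) = -3/2 - 1944 = -3891/2 ≈ -1945.5)
Q/x(1/(134 + 161), 143) = -3891/(2*(1/(134 + 161) + 2*143)) = -3891/(2*(1/295 + 286)) = -3891/(2*84371/295) = -3891/2*295/84371 = -1147845/168742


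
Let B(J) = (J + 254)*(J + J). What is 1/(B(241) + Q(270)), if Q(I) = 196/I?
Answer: 135/32209748 ≈ 4.1913e-6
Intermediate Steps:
B(J) = 2*J*(254 + J) (B(J) = (254 + J)*(2*J) = 2*J*(254 + J))
1/(B(241) + Q(270)) = 1/(2*241*(254 + 241) + 196/270) = 1/(2*241*495 + 196*(1/270)) = 1/(238590 + 98/135) = 1/(32209748/135) = 135/32209748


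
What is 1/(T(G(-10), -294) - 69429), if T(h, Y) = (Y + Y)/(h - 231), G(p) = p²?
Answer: -131/9094611 ≈ -1.4404e-5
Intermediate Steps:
T(h, Y) = 2*Y/(-231 + h) (T(h, Y) = (2*Y)/(-231 + h) = 2*Y/(-231 + h))
1/(T(G(-10), -294) - 69429) = 1/(2*(-294)/(-231 + (-10)²) - 69429) = 1/(2*(-294)/(-231 + 100) - 69429) = 1/(2*(-294)/(-131) - 69429) = 1/(2*(-294)*(-1/131) - 69429) = 1/(588/131 - 69429) = 1/(-9094611/131) = -131/9094611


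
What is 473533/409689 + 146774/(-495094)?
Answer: 87155826908/101417282883 ≈ 0.85938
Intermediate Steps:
473533/409689 + 146774/(-495094) = 473533*(1/409689) + 146774*(-1/495094) = 473533/409689 - 73387/247547 = 87155826908/101417282883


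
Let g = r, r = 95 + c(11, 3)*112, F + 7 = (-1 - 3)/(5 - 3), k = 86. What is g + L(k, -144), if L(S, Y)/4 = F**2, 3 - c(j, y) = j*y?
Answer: -2941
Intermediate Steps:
F = -9 (F = -7 + (-1 - 3)/(5 - 3) = -7 - 4/2 = -7 - 4*1/2 = -7 - 2 = -9)
c(j, y) = 3 - j*y
r = -3265 (r = 95 + (3 - 1*11*3)*112 = 95 + (3 - 33)*112 = 95 - 30*112 = 95 - 3360 = -3265)
g = -3265
L(S, Y) = 324 (L(S, Y) = 4*(-9)**2 = 4*81 = 324)
g + L(k, -144) = -3265 + 324 = -2941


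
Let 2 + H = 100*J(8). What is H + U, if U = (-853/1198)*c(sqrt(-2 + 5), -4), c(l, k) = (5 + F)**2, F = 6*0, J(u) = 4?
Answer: 455479/1198 ≈ 380.20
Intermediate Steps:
F = 0
H = 398 (H = -2 + 100*4 = -2 + 400 = 398)
c(l, k) = 25 (c(l, k) = (5 + 0)**2 = 5**2 = 25)
U = -21325/1198 (U = -853/1198*25 = -21325/1198 ≈ -17.801)
H + U = 398 - 21325/1198 = 455479/1198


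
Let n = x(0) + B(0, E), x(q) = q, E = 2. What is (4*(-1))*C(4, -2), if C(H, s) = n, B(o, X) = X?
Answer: -8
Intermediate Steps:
n = 2 (n = 0 + 2 = 2)
C(H, s) = 2
(4*(-1))*C(4, -2) = (4*(-1))*2 = -4*2 = -8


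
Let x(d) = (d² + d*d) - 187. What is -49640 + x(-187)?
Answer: 20111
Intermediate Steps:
x(d) = -187 + 2*d² (x(d) = (d² + d²) - 187 = 2*d² - 187 = -187 + 2*d²)
-49640 + x(-187) = -49640 + (-187 + 2*(-187)²) = -49640 + (-187 + 2*34969) = -49640 + (-187 + 69938) = -49640 + 69751 = 20111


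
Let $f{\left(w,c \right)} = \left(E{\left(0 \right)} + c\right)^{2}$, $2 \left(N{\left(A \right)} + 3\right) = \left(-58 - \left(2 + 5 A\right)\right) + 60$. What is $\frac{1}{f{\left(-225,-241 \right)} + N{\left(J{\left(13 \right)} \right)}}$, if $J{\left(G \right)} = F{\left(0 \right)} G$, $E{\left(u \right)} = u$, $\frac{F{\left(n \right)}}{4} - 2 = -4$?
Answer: $\frac{1}{58338} \approx 1.7141 \cdot 10^{-5}$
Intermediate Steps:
$F{\left(n \right)} = -8$ ($F{\left(n \right)} = 8 + 4 \left(-4\right) = 8 - 16 = -8$)
$J{\left(G \right)} = - 8 G$
$N{\left(A \right)} = -3 - \frac{5 A}{2}$ ($N{\left(A \right)} = -3 + \frac{\left(-58 - \left(2 + 5 A\right)\right) + 60}{2} = -3 + \frac{\left(-60 - 5 A\right) + 60}{2} = -3 + \frac{\left(-5\right) A}{2} = -3 - \frac{5 A}{2}$)
$f{\left(w,c \right)} = c^{2}$ ($f{\left(w,c \right)} = \left(0 + c\right)^{2} = c^{2}$)
$\frac{1}{f{\left(-225,-241 \right)} + N{\left(J{\left(13 \right)} \right)}} = \frac{1}{\left(-241\right)^{2} - \left(3 + \frac{5 \left(\left(-8\right) 13\right)}{2}\right)} = \frac{1}{58081 - -257} = \frac{1}{58081 + \left(-3 + 260\right)} = \frac{1}{58081 + 257} = \frac{1}{58338}$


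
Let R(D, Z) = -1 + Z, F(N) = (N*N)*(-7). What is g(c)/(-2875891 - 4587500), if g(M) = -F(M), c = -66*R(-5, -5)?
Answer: -365904/2487797 ≈ -0.14708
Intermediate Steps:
F(N) = -7*N² (F(N) = N²*(-7) = -7*N²)
c = 396 (c = -66*(-1 - 5) = -66*(-6) = 396)
g(M) = 7*M² (g(M) = -(-7)*M² = 7*M²)
g(c)/(-2875891 - 4587500) = (7*396²)/(-2875891 - 4587500) = (7*156816)/(-7463391) = 1097712*(-1/7463391) = -365904/2487797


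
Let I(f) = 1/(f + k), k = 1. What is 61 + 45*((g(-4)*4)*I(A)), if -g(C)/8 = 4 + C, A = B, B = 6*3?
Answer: 61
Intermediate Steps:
B = 18
A = 18
g(C) = -32 - 8*C (g(C) = -8*(4 + C) = -32 - 8*C)
I(f) = 1/(1 + f) (I(f) = 1/(f + 1) = 1/(1 + f))
61 + 45*((g(-4)*4)*I(A)) = 61 + 45*(((-32 - 8*(-4))*4)/(1 + 18)) = 61 + 45*(((-32 + 32)*4)/19) = 61 + 45*((0*4)*(1/19)) = 61 + 45*(0*(1/19)) = 61 + 45*0 = 61 + 0 = 61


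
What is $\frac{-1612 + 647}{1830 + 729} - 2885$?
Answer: $- \frac{7383680}{2559} \approx -2885.4$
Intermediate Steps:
$\frac{-1612 + 647}{1830 + 729} - 2885 = - \frac{965}{2559} - 2885 = - \frac{7383680}{2559}$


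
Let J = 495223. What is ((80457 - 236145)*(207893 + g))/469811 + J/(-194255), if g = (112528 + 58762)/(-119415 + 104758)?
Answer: -92151828543535699261/1337643781493885 ≈ -68891.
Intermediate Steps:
g = -171290/14657 (g = 171290/(-14657) = 171290*(-1/14657) = -171290/14657 ≈ -11.687)
((80457 - 236145)*(207893 + g))/469811 + J/(-194255) = ((80457 - 236145)*(207893 - 171290/14657))/469811 + 495223/(-194255) = -155688*3046916411/14657*(1/469811) + 495223*(-1/194255) = -474368322195768/14657*1/469811 - 495223/194255 = -474368322195768/6886019827 - 495223/194255 = -92151828543535699261/1337643781493885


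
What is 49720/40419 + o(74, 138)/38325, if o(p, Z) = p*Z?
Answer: 772759276/516352725 ≈ 1.4966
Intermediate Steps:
o(p, Z) = Z*p
49720/40419 + o(74, 138)/38325 = 49720/40419 + (138*74)/38325 = 49720*(1/40419) + 10212*(1/38325) = 49720/40419 + 3404/12775 = 772759276/516352725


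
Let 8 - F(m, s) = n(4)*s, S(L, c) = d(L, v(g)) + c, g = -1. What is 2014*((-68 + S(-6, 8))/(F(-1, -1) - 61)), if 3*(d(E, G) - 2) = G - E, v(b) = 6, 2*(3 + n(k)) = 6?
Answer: 2052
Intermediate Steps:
n(k) = 0 (n(k) = -3 + (½)*6 = -3 + 3 = 0)
d(E, G) = 2 - E/3 + G/3 (d(E, G) = 2 + (G - E)/3 = 2 + (-E/3 + G/3) = 2 - E/3 + G/3)
S(L, c) = 4 + c - L/3 (S(L, c) = (2 - L/3 + (⅓)*6) + c = (2 - L/3 + 2) + c = (4 - L/3) + c = 4 + c - L/3)
F(m, s) = 8 (F(m, s) = 8 - 0*s = 8 - 1*0 = 8 + 0 = 8)
2014*((-68 + S(-6, 8))/(F(-1, -1) - 61)) = 2014*((-68 + (4 + 8 - ⅓*(-6)))/(8 - 61)) = 2014*((-68 + (4 + 8 + 2))/(-53)) = 2014*((-68 + 14)*(-1/53)) = 2014*(-54*(-1/53)) = 2014*(54/53) = 2052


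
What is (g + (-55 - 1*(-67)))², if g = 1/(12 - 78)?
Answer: 625681/4356 ≈ 143.64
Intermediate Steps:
g = -1/66 (g = 1/(-66) = -1/66 ≈ -0.015152)
(g + (-55 - 1*(-67)))² = (-1/66 + (-55 - 1*(-67)))² = (-1/66 + (-55 + 67))² = (-1/66 + 12)² = (791/66)² = 625681/4356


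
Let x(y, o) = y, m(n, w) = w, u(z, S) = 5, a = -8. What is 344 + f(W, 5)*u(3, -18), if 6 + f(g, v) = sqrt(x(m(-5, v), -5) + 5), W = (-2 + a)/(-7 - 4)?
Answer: 314 + 5*sqrt(10) ≈ 329.81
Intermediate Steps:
W = 10/11 (W = (-2 - 8)/(-7 - 4) = -10/(-11) = -10*(-1/11) = 10/11 ≈ 0.90909)
f(g, v) = -6 + sqrt(5 + v) (f(g, v) = -6 + sqrt(v + 5) = -6 + sqrt(5 + v))
344 + f(W, 5)*u(3, -18) = 344 + (-6 + sqrt(5 + 5))*5 = 344 + (-6 + sqrt(10))*5 = 344 + (-30 + 5*sqrt(10)) = 314 + 5*sqrt(10)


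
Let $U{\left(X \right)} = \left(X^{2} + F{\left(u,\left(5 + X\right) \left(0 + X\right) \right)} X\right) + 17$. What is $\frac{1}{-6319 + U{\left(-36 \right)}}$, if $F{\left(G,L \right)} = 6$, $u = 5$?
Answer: $- \frac{1}{5222} \approx -0.0001915$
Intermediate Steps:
$U{\left(X \right)} = 17 + X^{2} + 6 X$ ($U{\left(X \right)} = \left(X^{2} + 6 X\right) + 17 = 17 + X^{2} + 6 X$)
$\frac{1}{-6319 + U{\left(-36 \right)}} = \frac{1}{-6319 + \left(17 + \left(-36\right)^{2} + 6 \left(-36\right)\right)} = \frac{1}{-6319 + \left(17 + 1296 - 216\right)} = \frac{1}{-6319 + 1097} = \frac{1}{-5222} = - \frac{1}{5222}$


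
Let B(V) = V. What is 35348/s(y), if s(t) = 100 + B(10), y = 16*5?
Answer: 17674/55 ≈ 321.35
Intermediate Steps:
y = 80
s(t) = 110 (s(t) = 100 + 10 = 110)
35348/s(y) = 35348/110 = 35348*(1/110) = 17674/55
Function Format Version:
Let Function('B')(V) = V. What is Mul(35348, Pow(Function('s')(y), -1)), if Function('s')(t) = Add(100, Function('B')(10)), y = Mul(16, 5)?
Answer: Rational(17674, 55) ≈ 321.35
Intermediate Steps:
y = 80
Function('s')(t) = 110 (Function('s')(t) = Add(100, 10) = 110)
Mul(35348, Pow(Function('s')(y), -1)) = Mul(35348, Pow(110, -1)) = Mul(35348, Rational(1, 110)) = Rational(17674, 55)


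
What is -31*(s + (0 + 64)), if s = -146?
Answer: 2542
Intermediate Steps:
-31*(s + (0 + 64)) = -31*(-146 + (0 + 64)) = -31*(-146 + 64) = -31*(-82) = 2542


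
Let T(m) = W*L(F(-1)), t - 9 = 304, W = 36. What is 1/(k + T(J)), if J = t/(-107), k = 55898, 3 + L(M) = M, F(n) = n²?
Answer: 1/55826 ≈ 1.7913e-5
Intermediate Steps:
L(M) = -3 + M
t = 313 (t = 9 + 304 = 313)
J = -313/107 (J = 313/(-107) = 313*(-1/107) = -313/107 ≈ -2.9252)
T(m) = -72 (T(m) = 36*(-3 + (-1)²) = 36*(-3 + 1) = 36*(-2) = -72)
1/(k + T(J)) = 1/(55898 - 72) = 1/55826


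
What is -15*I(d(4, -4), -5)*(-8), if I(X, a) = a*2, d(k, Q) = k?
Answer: -1200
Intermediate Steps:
I(X, a) = 2*a
-15*I(d(4, -4), -5)*(-8) = -30*(-5)*(-8) = -15*(-10)*(-8) = 150*(-8) = -1200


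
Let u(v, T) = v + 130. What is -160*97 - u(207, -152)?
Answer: -15857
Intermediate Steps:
u(v, T) = 130 + v
-160*97 - u(207, -152) = -160*97 - (130 + 207) = -15520 - 1*337 = -15520 - 337 = -15857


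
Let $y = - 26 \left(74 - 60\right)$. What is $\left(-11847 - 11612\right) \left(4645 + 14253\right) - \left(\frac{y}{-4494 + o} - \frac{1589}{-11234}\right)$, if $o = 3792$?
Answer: $- \frac{134469417708055}{303318} \approx -4.4333 \cdot 10^{8}$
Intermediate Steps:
$y = -364$ ($y = \left(-26\right) 14 = -364$)
$\left(-11847 - 11612\right) \left(4645 + 14253\right) - \left(\frac{y}{-4494 + o} - \frac{1589}{-11234}\right) = \left(-11847 - 11612\right) \left(4645 + 14253\right) - \left(- \frac{364}{-4494 + 3792} - \frac{1589}{-11234}\right) = \left(-23459\right) 18898 - \left(- \frac{364}{-702} - - \frac{1589}{11234}\right) = -443328182 - \left(\left(-364\right) \left(- \frac{1}{702}\right) + \frac{1589}{11234}\right) = -443328182 - \left(\frac{14}{27} + \frac{1589}{11234}\right) = -443328182 - \frac{200179}{303318} = - \frac{134469417708055}{303318}$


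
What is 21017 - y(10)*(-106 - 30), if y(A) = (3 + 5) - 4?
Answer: 21561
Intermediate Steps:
y(A) = 4 (y(A) = 8 - 4 = 4)
21017 - y(10)*(-106 - 30) = 21017 - 4*(-106 - 30) = 21017 - 4*(-136) = 21017 - 1*(-544) = 21017 + 544 = 21561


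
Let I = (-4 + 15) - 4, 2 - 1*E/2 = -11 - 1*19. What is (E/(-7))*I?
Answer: -64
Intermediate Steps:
E = 64 (E = 4 - 2*(-11 - 1*19) = 4 - 2*(-11 - 19) = 4 - 2*(-30) = 4 + 60 = 64)
I = 7 (I = 11 - 4 = 7)
(E/(-7))*I = (64/(-7))*7 = (64*(-⅐))*7 = -64/7*7 = -64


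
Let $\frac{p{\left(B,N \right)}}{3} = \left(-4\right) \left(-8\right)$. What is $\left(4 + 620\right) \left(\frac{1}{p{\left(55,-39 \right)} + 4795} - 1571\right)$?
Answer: $- \frac{4794666240}{4891} \approx -9.803 \cdot 10^{5}$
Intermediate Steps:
$p{\left(B,N \right)} = 96$ ($p{\left(B,N \right)} = 3 \left(\left(-4\right) \left(-8\right)\right) = 3 \cdot 32 = 96$)
$\left(4 + 620\right) \left(\frac{1}{p{\left(55,-39 \right)} + 4795} - 1571\right) = \left(4 + 620\right) \left(\frac{1}{96 + 4795} - 1571\right) = 624 \left(\frac{1}{4891} - 1571\right) = 624 \left(- \frac{7683760}{4891}\right) = - \frac{4794666240}{4891}$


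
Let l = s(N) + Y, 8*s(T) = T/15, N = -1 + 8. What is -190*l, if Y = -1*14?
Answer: 31787/12 ≈ 2648.9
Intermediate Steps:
N = 7
s(T) = T/120 (s(T) = (T/15)/8 = T/120)
Y = -14
l = -1673/120 (l = (1/120)*7 - 14 = 7/120 - 14 = -1673/120 ≈ -13.942)
-190*l = -190*(-1673/120) = 31787/12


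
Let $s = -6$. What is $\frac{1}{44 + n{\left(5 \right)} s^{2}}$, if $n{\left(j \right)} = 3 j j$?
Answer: $\frac{1}{2744} \approx 0.00036443$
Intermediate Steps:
$n{\left(j \right)} = 3 j^{2}$
$\frac{1}{44 + n{\left(5 \right)} s^{2}} = \frac{1}{44 + 3 \cdot 5^{2} \left(-6\right)^{2}} = \frac{1}{44 + 3 \cdot 25 \cdot 36} = \frac{1}{44 + 75 \cdot 36} = \frac{1}{44 + 2700} = \frac{1}{2744}$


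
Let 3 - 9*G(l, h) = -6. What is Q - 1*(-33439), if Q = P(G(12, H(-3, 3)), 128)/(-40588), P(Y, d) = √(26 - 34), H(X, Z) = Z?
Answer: 33439 - I*√2/20294 ≈ 33439.0 - 6.9686e-5*I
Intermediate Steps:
G(l, h) = 1 (G(l, h) = ⅓ - ⅑*(-6) = ⅓ + ⅔ = 1)
P(Y, d) = 2*I*√2 (P(Y, d) = √(-8) = 2*I*√2)
Q = -I*√2/20294 (Q = (2*I*√2)/(-40588) = (2*I*√2)*(-1/40588) = -I*√2/20294 ≈ -6.9686e-5*I)
Q - 1*(-33439) = -I*√2/20294 - 1*(-33439) = -I*√2/20294 + 33439 = 33439 - I*√2/20294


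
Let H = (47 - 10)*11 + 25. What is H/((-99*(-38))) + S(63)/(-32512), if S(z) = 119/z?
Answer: 7019039/61155072 ≈ 0.11477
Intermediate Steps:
H = 432 (H = 37*11 + 25 = 407 + 25 = 432)
H/((-99*(-38))) + S(63)/(-32512) = 432/((-99*(-38))) + (119/63)/(-32512) = 432/3762 + (119*(1/63))*(-1/32512) = 432*(1/3762) + (17/9)*(-1/32512) = 24/209 - 17/292608 = 7019039/61155072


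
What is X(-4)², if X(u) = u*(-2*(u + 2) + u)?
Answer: 0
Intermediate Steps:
X(u) = u*(-4 - u) (X(u) = u*(-2*(2 + u) + u) = u*((-4 - 2*u) + u) = u*(-4 - u))
X(-4)² = (-1*(-4)*(4 - 4))² = (-1*(-4)*0)² = 0² = 0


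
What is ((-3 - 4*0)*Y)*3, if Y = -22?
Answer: 198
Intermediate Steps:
((-3 - 4*0)*Y)*3 = ((-3 - 4*0)*(-22))*3 = ((-3 + 0)*(-22))*3 = -3*(-22)*3 = 66*3 = 198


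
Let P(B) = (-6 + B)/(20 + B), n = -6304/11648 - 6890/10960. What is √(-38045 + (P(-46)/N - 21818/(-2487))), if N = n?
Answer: I*√3202867930193205951567/290175699 ≈ 195.03*I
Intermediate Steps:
n = -116677/99736 (n = -6304*1/11648 - 6890*1/10960 = -197/364 - 689/1096 = -116677/99736 ≈ -1.1699)
N = -116677/99736 ≈ -1.1699
P(B) = (-6 + B)/(20 + B)
√(-38045 + (P(-46)/N - 21818/(-2487))) = √(-38045 + (((-6 - 46)/(20 - 46))/(-116677/99736) - 21818/(-2487))) = √(-38045 + ((-52/(-26))*(-99736/116677) - 21818*(-1/2487))) = √(-38045 + (-1/26*(-52)*(-99736/116677) + 21818/2487)) = √(-38045 + (2*(-99736/116677) + 21818/2487)) = √(-38045 + (-199472/116677 + 21818/2487)) = √(-38045 + 2049571922/290175699) = √(-11037684896533/290175699) = I*√3202867930193205951567/290175699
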